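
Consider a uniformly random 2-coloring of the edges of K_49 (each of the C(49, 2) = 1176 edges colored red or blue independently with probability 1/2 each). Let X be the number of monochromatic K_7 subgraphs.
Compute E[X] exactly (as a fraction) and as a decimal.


Let X = Σ_S X_S over the C(49, 7) = 85900584 subsets S of size 7, where X_S = 1 if the K_7 on S is monochromatic.
For a fixed S, the K_7 on S has C(7, 2) = 21 edges. P[all 21 edges red] = (1/2)^21, and likewise for blue, so P[monochromatic] = 2·(1/2)^21 = 2^{1 − 21} = 1/1048576.
By linearity: E[X] = C(49, 7) · 2^{1 − 21} = 85900584 · 1/1048576 = 10737573/131072.
Numerically: E[X] ≈ 81.9212.

E[X] = C(49,7)·2^(1−C(7,2)) = 10737573/131072 ≈ 81.9212.


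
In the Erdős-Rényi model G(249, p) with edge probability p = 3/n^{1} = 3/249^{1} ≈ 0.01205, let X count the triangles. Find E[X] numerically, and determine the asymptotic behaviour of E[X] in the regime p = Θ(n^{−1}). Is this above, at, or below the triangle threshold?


Number of potential triangles: C(249, 3) = 2542124.
Each occurs with probability p³ ≈ (0.01205)³ ≈ 1.748903e-06.
By linearity: E[X] = C(249, 3)·p³ ≈ 2542124 · 1.748903e-06 ≈ 4.4459.
Here α = 1, so p = 3/n is exactly at the triangle threshold p ~ 1/n. Asymptotically E[X] → c³/6 = 3³/6 = 9/2 ≈ 4.5000, a bounded constant. In this regime the triangle count is asymptotically Poisson(c³/6).

E[X] ≈ 4.4459; in regime p = Θ(1/n^{1}) E[X] stays bounded (at the triangle threshold p ~ 1/n).


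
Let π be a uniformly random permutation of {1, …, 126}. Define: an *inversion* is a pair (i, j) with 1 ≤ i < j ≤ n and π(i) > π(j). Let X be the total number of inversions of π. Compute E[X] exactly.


Write X = Σ X_I over the C(126, 2) = 7875 pairs i < j, with X_I the indicator of one inversion.
There are 7875 indicators.
For each fixed pair i < j, the values π(i) and π(j) are two distinct elements of {1, …, 126} in uniformly random order; by symmetry P[π(i) > π(j)] = 1/2.
By linearity: E[X] = 7875 · (1/2) = C(126, 2) · (1/2) = 7875/2 = 7875/2 ≈ 3937.500000.

E[X] = 7875/2 = 3937.500000.


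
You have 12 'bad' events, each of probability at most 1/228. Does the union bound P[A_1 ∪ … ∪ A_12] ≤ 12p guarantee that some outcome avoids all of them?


Union bound: P[∪_{i=1}^{12} A_i] ≤ Σ_i P[A_i] ≤ 12·p = 12·(1/228) = 1/19.
Numerically: 1/19 ≈ 0.0526.
Is 1/19 < 1? YES.
Since P[∪ A_i] ≤ 1/19 < 1, the complement has P[∩ A_i^c] ≥ 1 − 1/19 = 18/19 > 0, so some outcome avoids every A_i.

12·p = 1/19 ≈ 0.0526; existence CERTIFIED by the union bound.


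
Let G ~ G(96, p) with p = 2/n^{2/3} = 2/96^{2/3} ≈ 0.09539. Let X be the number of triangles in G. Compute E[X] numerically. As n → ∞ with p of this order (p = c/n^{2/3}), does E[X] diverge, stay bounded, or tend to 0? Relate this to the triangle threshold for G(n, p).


Number of potential triangles: C(96, 3) = 142880.
Each occurs with probability p³ ≈ (0.09539)³ ≈ 8.680556e-04.
By linearity: E[X] = C(96, 3)·p³ ≈ 142880 · 8.680556e-04 ≈ 124.0278.
Since α = 2/3 < 1, p = c/n^{2/3} ≫ 1/n is above the triangle threshold p ~ 1/n. Asymptotically E[X] ~ (c³/6)·n^{3(1−α)} = (2³/6)·n^{1} → ∞; triangles are abundant w.h.p.

E[X] ≈ 124.0278; in regime p = Θ(1/n^{2/3}) E[X] diverges (above the triangle threshold p ~ 1/n).


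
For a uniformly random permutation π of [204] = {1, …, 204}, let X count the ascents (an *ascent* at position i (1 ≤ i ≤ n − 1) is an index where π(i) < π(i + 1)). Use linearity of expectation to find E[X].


Write X = Σ X_I over i = 1, …, 203, with X_I the indicator of one ascent.
There are 203 indicators.
For each fixed i, the pair (π(i), π(i+1)) is a uniformly random ordered pair of distinct values from {1, …, 204}; by symmetry P[π(i) < π(i+1)] = 1/2.
By linearity: E[X] = 203 · (1/2) = (204 − 1) · (1/2) = 203/2 ≈ 101.500000.

E[X] = 203/2 = 101.500000.


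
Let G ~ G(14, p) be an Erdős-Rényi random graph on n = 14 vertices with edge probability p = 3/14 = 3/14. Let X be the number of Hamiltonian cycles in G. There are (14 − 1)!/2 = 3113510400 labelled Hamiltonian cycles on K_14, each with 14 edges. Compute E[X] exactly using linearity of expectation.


K_14 has (14 − 1)!/2 = 3113510400 labelled Hamiltonian cycles.
For each such Hamiltonian cycle H, let X_H = 1 if all 14 edges of H are present in G. Then P[X_H = 1] = p^{14} = (3/14)^{14} = 4782969/11112006825558016.
By linearity of expectation: E[X] = Σ_H E[X_H] = 3113510400 · p^{14} = 3113510400 · 4782969/11112006825558016 = 4155084744525/3100448333024.
Numerically: E[X] ≈ 1.3402.

E[X] = 3113510400 · (3/14)^{14} = 4155084744525/3100448333024 ≈ 1.3402.


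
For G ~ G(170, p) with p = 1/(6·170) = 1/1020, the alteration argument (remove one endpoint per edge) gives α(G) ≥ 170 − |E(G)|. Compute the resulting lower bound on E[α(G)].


E[|E(G)|] = C(170, 2)·p = 14365 · (1/1020) = 169/12.
E[α(G)] ≥ n − E[|E(G)|] = 170 − 169/12 = 1871/12.
Numerically: ≈ 155.91667.
(This is only a lower bound; the true E[α(G)] may be larger.)

E[α(G)] ≥ 1871/12 ≈ 155.91667.


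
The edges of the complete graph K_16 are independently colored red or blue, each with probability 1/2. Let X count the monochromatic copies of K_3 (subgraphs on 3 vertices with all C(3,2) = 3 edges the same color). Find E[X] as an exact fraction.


Let X = Σ_S X_S over the C(16, 3) = 560 subsets S of size 3, where X_S = 1 if the K_3 on S is monochromatic.
For a fixed S, the K_3 on S has C(3, 2) = 3 edges. P[all 3 edges red] = (1/2)^3, and likewise for blue, so P[monochromatic] = 2·(1/2)^3 = 2^{1 − 3} = 1/4.
By linearity of expectation: E[X] = C(16, 3) · 2^{1 − 3} = 560 · 1/4 = 140.
Numerically: E[X] ≈ 140.0000.

E[X] = C(16,3)·2^(1−C(3,2)) = 140 ≈ 140.0000.


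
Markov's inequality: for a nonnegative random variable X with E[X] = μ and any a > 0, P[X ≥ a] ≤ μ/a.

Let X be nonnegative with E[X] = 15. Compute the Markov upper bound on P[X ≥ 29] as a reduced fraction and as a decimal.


μ = E[X] = 15, a = 29.
Markov: P[X ≥ 29] ≤ μ/a = (15)/29 = 15/29.
Numerically: ≈ 0.51724.
(Since a = 29 > μ = 15.00000, the bound 15/29 is < 1 and informative.)

P[X ≥ 29] ≤ 15/29 ≈ 0.51724.


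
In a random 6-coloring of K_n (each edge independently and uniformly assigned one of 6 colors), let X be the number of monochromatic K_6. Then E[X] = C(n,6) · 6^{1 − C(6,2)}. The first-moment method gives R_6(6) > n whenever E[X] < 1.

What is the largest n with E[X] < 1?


We need C(n, 6) · 6^{1 − 15} < 1, i.e. C(n, 6) < 6^{15 − 1} = 78364164096.
Check values of n near the boundary:
  n = 192: C(192, 6) = 64300886496; 64300886496 < 78364164096? YES
  n = 193: C(193, 6) = 66364016544; 66364016544 < 78364164096? YES
  n = 194: C(194, 6) = 68482017072; 68482017072 < 78364164096? YES
  n = 195: C(195, 6) = 70656049360; 70656049360 < 78364164096? YES
  n = 196: C(196, 6) = 72887293024; 72887293024 < 78364164096? YES
  n = 197: C(197, 6) = 75176946208; 75176946208 < 78364164096? YES
  n = 198: C(198, 6) = 77526225777; 77526225777 < 78364164096? YES
  n = 199: C(199, 6) = 79936367511; 79936367511 < 78364164096? NO
  n = 200: C(200, 6) = 82408626300; 82408626300 < 78364164096? NO
  n = 201: C(201, 6) = 84944276340; 84944276340 < 78364164096? NO
The largest n with C(n, 6) < 78364164096 is n = 198 (where E[X] = 25842075259/26121388032 ≈ 0.98931). Hence R_6(6) > 198, i.e. R_6(6) ≥ 199.

Largest n = 198; hence R_6(6) > 198.


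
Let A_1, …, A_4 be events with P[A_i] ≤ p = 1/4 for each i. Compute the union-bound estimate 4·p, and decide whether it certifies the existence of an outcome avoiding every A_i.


Union bound: P[∪_{i=1}^{4} A_i] ≤ Σ_i P[A_i] ≤ 4·p = 4·(1/4) = 1.
Numerically: 1 ≈ 1.0000000.
Is 1 < 1? NO.
Since the bound 1 is ≥ 1, the union bound is uninformative here; it does NOT by itself certify existence.

4·p = 1 ≈ 1.0000000; existence NOT certified by the union bound.


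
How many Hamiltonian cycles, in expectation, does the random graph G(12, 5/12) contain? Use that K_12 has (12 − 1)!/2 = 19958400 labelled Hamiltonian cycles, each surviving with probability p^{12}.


K_12 has (12 − 1)!/2 = 19958400 labelled Hamiltonian cycles.
For each such Hamiltonian cycle H, let X_H = 1 if all 12 edges of H are present in G. Then P[X_H = 1] = p^{12} = (5/12)^{12} = 244140625/8916100448256.
By linearity: E[X] = Σ_H E[X_H] = 19958400 · p^{12} = 19958400 · 244140625/8916100448256 = 469970703125/859963392.
Numerically: E[X] ≈ 546.501.

E[X] = 19958400 · (5/12)^{12} = 469970703125/859963392 ≈ 546.501.


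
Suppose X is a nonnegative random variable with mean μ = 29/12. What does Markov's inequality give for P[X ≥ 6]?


μ = E[X] = 29/12, a = 6.
Markov: P[X ≥ 6] ≤ μ/a = (29/12)/6 = 29/72.
Numerically: ≈ 0.4028.
(Since a = 6 > μ = 2.4167, the bound 29/72 is < 1 and informative.)

P[X ≥ 6] ≤ 29/72 ≈ 0.4028.


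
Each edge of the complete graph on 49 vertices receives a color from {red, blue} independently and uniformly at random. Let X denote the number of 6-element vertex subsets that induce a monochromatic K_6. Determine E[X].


Let X = Σ_S X_S over the C(49, 6) = 13983816 subsets S of size 6, where X_S = 1 if the K_6 on S is monochromatic.
For a fixed S, the K_6 on S has C(6, 2) = 15 edges. P[all 15 edges red] = (1/2)^15, and likewise for blue, so P[monochromatic] = 2·(1/2)^15 = 2^{1 − 15} = 1/16384.
By linearity of expectation: E[X] = C(49, 6) · 2^{1 − 15} = 13983816 · 1/16384 = 1747977/2048.
Numerically: E[X] ≈ 853.504395.

E[X] = C(49,6)·2^(1−C(6,2)) = 1747977/2048 ≈ 853.504395.


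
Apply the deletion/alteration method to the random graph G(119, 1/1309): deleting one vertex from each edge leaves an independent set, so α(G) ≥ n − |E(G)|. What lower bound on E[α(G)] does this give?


E[|E(G)|] = C(119, 2)·p = 7021 · (1/1309) = 59/11.
E[α(G)] ≥ n − E[|E(G)|] = 119 − 59/11 = 1250/11.
Numerically: ≈ 113.6364.
(This is only a lower bound; the true E[α(G)] may be larger.)

E[α(G)] ≥ 1250/11 ≈ 113.6364.


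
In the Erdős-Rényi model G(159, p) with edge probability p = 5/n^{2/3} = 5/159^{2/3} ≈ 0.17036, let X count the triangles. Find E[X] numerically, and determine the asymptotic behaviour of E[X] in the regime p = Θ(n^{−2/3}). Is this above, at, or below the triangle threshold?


Number of potential triangles: C(159, 3) = 657359.
Each occurs with probability p³ ≈ (0.17036)³ ≈ 4.9444247e-03.
By linearity: E[X] = C(159, 3)·p³ ≈ 657359 · 4.9444247e-03 ≈ 3250.26205.
Since α = 2/3 < 1, p = c/n^{2/3} ≫ 1/n is above the triangle threshold p ~ 1/n. Asymptotically E[X] ~ (c³/6)·n^{3(1−α)} = (5³/6)·n^{1} → ∞; triangles are abundant w.h.p.

E[X] ≈ 3250.26205; in regime p = Θ(1/n^{2/3}) E[X] diverges (above the triangle threshold p ~ 1/n).


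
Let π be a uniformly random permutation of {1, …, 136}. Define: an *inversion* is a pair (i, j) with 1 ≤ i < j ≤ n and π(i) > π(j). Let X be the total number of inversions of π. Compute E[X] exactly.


Write X = Σ X_I over the C(136, 2) = 9180 pairs i < j, with X_I the indicator of one inversion.
There are 9180 indicators.
For each fixed pair i < j, the values π(i) and π(j) are two distinct elements of {1, …, 136} in uniformly random order; by symmetry P[π(i) > π(j)] = 1/2.
By linearity: E[X] = 9180 · (1/2) = C(136, 2) · (1/2) = 9180/2 = 4590 ≈ 4590.0000.

E[X] = 4590 = 4590.0000.


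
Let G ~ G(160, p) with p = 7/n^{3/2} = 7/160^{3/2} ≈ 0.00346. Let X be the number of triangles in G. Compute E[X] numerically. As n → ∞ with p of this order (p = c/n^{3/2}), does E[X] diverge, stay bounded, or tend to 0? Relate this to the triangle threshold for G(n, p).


Number of potential triangles: C(160, 3) = 669920.
Each occurs with probability p³ ≈ (0.00346)³ ≈ 4.13765e-08.
By linearity: E[X] = C(160, 3)·p³ ≈ 669920 · 4.13765e-08 ≈ 0.028.
Since α = 3/2 > 1, p = c/n^{3/2} = o(1/n) is below the triangle threshold p ~ 1/n. Asymptotically E[X] ~ (c³/6)·n^{3(1−α)} = (7³/6)·n^{-1.5} → 0, so by Markov's inequality G has no triangles w.h.p.

E[X] ≈ 0.028; in regime p = Θ(1/n^{3/2}) E[X] tends to 0 (below the triangle threshold p ~ 1/n).


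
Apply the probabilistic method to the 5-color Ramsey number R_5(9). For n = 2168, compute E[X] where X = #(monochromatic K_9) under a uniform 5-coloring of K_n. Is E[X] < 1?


E[X] = C(2168, 9) · 5^{1 − 36} = 2867804175977929537095120 · 5^{−35} = 2867804175977929537095120/2910383045673370361328125.
As a reduced fraction: E[X] = 573560835195585907419024/582076609134674072265625 ≈ 0.9854.
Is E[X] < 1? YES.
Since E[X] < 1, there exists a 5-coloring of K_{2168} with no monochromatic K_9; hence R_5(9) > 2168.

E[X] = 573560835195585907419024/582076609134674072265625 ≈ 0.9854; E[X] < 1, so R_5(9) > 2168.


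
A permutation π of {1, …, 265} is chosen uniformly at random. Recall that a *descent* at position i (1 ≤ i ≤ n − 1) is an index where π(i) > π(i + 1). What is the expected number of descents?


Write X = Σ X_I over i = 1, …, 264, with X_I the indicator of one descent.
There are 264 indicators.
For each fixed i, the pair (π(i), π(i+1)) is a uniformly random ordered pair of distinct values from {1, …, 265}; by symmetry P[π(i) > π(i+1)] = 1/2.
By linearity: E[X] = 264 · (1/2) = (265 − 1) · (1/2) = 132 ≈ 132.00000.

E[X] = 132 = 132.00000.


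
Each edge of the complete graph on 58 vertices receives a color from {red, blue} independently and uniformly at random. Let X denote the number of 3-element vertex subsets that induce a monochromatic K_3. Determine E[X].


Let X = Σ_S X_S over the C(58, 3) = 30856 subsets S of size 3, where X_S = 1 if the K_3 on S is monochromatic.
For a fixed S, the K_3 on S has C(3, 2) = 3 edges. P[all 3 edges red] = (1/2)^3, and likewise for blue, so P[monochromatic] = 2·(1/2)^3 = 2^{1 − 3} = 1/4.
By linearity: E[X] = C(58, 3) · 2^{1 − 3} = 30856 · 1/4 = 7714.
Numerically: E[X] ≈ 7714.0000.

E[X] = C(58,3)·2^(1−C(3,2)) = 7714 ≈ 7714.0000.


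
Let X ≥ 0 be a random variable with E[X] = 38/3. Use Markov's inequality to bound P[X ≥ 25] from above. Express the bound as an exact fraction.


μ = E[X] = 38/3, a = 25.
Markov: P[X ≥ 25] ≤ μ/a = (38/3)/25 = 38/75.
Numerically: ≈ 0.50667.
(Since a = 25 > μ = 12.66667, the bound 38/75 is < 1 and informative.)

P[X ≥ 25] ≤ 38/75 ≈ 0.50667.


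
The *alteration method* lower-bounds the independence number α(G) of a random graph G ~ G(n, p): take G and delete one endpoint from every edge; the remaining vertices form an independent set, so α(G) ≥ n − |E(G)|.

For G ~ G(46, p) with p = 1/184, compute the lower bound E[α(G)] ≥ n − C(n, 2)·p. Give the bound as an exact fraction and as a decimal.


E[|E(G)|] = C(46, 2)·p = 1035 · (1/184) = 45/8.
E[α(G)] ≥ n − E[|E(G)|] = 46 − 45/8 = 323/8.
Numerically: ≈ 40.375000.
(This is only a lower bound; the true E[α(G)] may be larger.)

E[α(G)] ≥ 323/8 ≈ 40.375000.


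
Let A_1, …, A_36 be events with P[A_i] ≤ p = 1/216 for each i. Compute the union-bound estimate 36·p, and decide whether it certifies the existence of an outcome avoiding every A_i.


Union bound: P[∪_{i=1}^{36} A_i] ≤ Σ_i P[A_i] ≤ 36·p = 36·(1/216) = 1/6.
Numerically: 1/6 ≈ 0.1667.
Is 1/6 < 1? YES.
Since P[∪ A_i] ≤ 1/6 < 1, the complement has P[∩ A_i^c] ≥ 1 − 1/6 = 5/6 > 0, so some outcome avoids every A_i.

36·p = 1/6 ≈ 0.1667; existence CERTIFIED by the union bound.


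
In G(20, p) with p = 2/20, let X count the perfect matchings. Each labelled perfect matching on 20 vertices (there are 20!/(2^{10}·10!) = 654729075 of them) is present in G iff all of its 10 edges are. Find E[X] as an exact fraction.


K_20 has 20!/(2^{10}·10!) = 654729075 labelled perfect matchings.
For each such perfect matching H, let X_H = 1 if all 10 edges of H are present in G. Then P[X_H = 1] = p^{10} = (1/10)^{10} = 1/10000000000.
By linearity: E[X] = Σ_H E[X_H] = 654729075 · p^{10} = 654729075 · 1/10000000000 = 26189163/400000000.
Numerically: E[X] ≈ 0.0655.

E[X] = 654729075 · (1/10)^{10} = 26189163/400000000 ≈ 0.0655.


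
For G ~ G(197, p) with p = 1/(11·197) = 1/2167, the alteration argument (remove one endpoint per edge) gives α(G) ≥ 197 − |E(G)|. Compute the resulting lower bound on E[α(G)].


E[|E(G)|] = C(197, 2)·p = 19306 · (1/2167) = 98/11.
E[α(G)] ≥ n − E[|E(G)|] = 197 − 98/11 = 2069/11.
Numerically: ≈ 188.091.
(This is only a lower bound; the true E[α(G)] may be larger.)

E[α(G)] ≥ 2069/11 ≈ 188.091.


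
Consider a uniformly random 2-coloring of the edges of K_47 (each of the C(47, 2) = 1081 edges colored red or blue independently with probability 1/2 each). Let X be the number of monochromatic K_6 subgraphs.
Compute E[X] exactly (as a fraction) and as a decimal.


Let X = Σ_S X_S over the C(47, 6) = 10737573 subsets S of size 6, where X_S = 1 if the K_6 on S is monochromatic.
For a fixed S, the K_6 on S has C(6, 2) = 15 edges. P[all 15 edges red] = (1/2)^15, and likewise for blue, so P[monochromatic] = 2·(1/2)^15 = 2^{1 − 15} = 1/16384.
By linearity: E[X] = C(47, 6) · 2^{1 − 15} = 10737573 · 1/16384 = 10737573/16384.
Numerically: E[X] ≈ 655.369446.

E[X] = C(47,6)·2^(1−C(6,2)) = 10737573/16384 ≈ 655.369446.


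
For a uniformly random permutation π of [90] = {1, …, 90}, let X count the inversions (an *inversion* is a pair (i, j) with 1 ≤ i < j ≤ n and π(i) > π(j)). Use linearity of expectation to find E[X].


Write X = Σ X_I over the C(90, 2) = 4005 pairs i < j, with X_I the indicator of one inversion.
There are 4005 indicators.
For each fixed pair i < j, the values π(i) and π(j) are two distinct elements of {1, …, 90} in uniformly random order; by symmetry P[π(i) > π(j)] = 1/2.
By linearity: E[X] = 4005 · (1/2) = C(90, 2) · (1/2) = 4005/2 = 4005/2 ≈ 2002.50000.

E[X] = 4005/2 = 2002.50000.


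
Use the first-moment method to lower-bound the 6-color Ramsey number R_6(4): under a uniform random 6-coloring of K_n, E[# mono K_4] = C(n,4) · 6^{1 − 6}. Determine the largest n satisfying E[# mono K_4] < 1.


We need C(n, 4) · 6^{1 − 6} < 1, i.e. C(n, 4) < 6^{6 − 1} = 7776.
Check values of n near the boundary:
  n = 16: C(16, 4) = 1820; 1820 < 7776? YES
  n = 17: C(17, 4) = 2380; 2380 < 7776? YES
  n = 18: C(18, 4) = 3060; 3060 < 7776? YES
  n = 19: C(19, 4) = 3876; 3876 < 7776? YES
  n = 20: C(20, 4) = 4845; 4845 < 7776? YES
  n = 21: C(21, 4) = 5985; 5985 < 7776? YES
  n = 22: C(22, 4) = 7315; 7315 < 7776? YES
  n = 23: C(23, 4) = 8855; 8855 < 7776? NO
The largest n with C(n, 4) < 7776 is n = 22 (where E[X] = 7315/7776 ≈ 0.940715). Hence R_6(4) > 22, i.e. R_6(4) ≥ 23.

Largest n = 22; hence R_6(4) > 22.


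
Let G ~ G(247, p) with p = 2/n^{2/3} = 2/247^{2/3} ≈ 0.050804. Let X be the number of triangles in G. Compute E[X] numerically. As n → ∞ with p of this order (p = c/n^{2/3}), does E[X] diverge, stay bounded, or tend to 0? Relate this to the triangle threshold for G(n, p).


Number of potential triangles: C(247, 3) = 2481115.
Each occurs with probability p³ ≈ (0.050804)³ ≈ 1.3112819e-04.
By linearity: E[X] = C(247, 3)·p³ ≈ 2481115 · 1.3112819e-04 ≈ 325.34413.
Since α = 2/3 < 1, p = c/n^{2/3} ≫ 1/n is above the triangle threshold p ~ 1/n. Asymptotically E[X] ~ (c³/6)·n^{3(1−α)} = (2³/6)·n^{1} → ∞; triangles are abundant w.h.p.

E[X] ≈ 325.34413; in regime p = Θ(1/n^{2/3}) E[X] diverges (above the triangle threshold p ~ 1/n).


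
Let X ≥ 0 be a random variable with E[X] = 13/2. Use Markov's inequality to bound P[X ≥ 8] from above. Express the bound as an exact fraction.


μ = E[X] = 13/2, a = 8.
Markov: P[X ≥ 8] ≤ μ/a = (13/2)/8 = 13/16.
Numerically: ≈ 0.8125.
(Since a = 8 > μ = 6.5000, the bound 13/16 is < 1 and informative.)

P[X ≥ 8] ≤ 13/16 ≈ 0.8125.


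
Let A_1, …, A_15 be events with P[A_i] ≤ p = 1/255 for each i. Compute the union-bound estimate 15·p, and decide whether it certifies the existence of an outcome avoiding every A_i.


Union bound: P[∪_{i=1}^{15} A_i] ≤ Σ_i P[A_i] ≤ 15·p = 15·(1/255) = 1/17.
Numerically: 1/17 ≈ 0.059.
Is 1/17 < 1? YES.
Since P[∪ A_i] ≤ 1/17 < 1, the complement has P[∩ A_i^c] ≥ 1 − 1/17 = 16/17 > 0, so some outcome avoids every A_i.

15·p = 1/17 ≈ 0.059; existence CERTIFIED by the union bound.


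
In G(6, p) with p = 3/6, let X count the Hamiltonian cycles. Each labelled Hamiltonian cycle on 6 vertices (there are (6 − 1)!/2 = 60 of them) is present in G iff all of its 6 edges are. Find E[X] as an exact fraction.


K_6 has (6 − 1)!/2 = 60 labelled Hamiltonian cycles.
For each such Hamiltonian cycle H, let X_H = 1 if all 6 edges of H are present in G. Then P[X_H = 1] = p^{6} = (1/2)^{6} = 1/64.
By linearity of expectation: E[X] = Σ_H E[X_H] = 60 · p^{6} = 60 · 1/64 = 15/16.
Numerically: E[X] ≈ 0.9375.

E[X] = 60 · (1/2)^{6} = 15/16 ≈ 0.9375.


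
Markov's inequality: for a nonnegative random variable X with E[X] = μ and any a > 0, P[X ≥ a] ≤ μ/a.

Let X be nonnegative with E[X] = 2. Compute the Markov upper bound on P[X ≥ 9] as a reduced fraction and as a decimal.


μ = E[X] = 2, a = 9.
Markov: P[X ≥ 9] ≤ μ/a = (2)/9 = 2/9.
Numerically: ≈ 0.222.
(Since a = 9 > μ = 2.000, the bound 2/9 is < 1 and informative.)

P[X ≥ 9] ≤ 2/9 ≈ 0.222.


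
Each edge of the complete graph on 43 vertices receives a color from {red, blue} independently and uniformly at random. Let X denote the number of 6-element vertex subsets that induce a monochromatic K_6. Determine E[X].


Let X = Σ_S X_S over the C(43, 6) = 6096454 subsets S of size 6, where X_S = 1 if the K_6 on S is monochromatic.
For a fixed S, the K_6 on S has C(6, 2) = 15 edges. P[all 15 edges red] = (1/2)^15, and likewise for blue, so P[monochromatic] = 2·(1/2)^15 = 2^{1 − 15} = 1/16384.
Summing: E[X] = C(43, 6) · 2^{1 − 15} = 6096454 · 1/16384 = 3048227/8192.
Numerically: E[X] ≈ 372.098.

E[X] = C(43,6)·2^(1−C(6,2)) = 3048227/8192 ≈ 372.098.


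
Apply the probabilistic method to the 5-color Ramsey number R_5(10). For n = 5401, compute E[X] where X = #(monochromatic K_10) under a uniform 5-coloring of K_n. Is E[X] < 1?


E[X] = C(5401, 10) · 5^{1 − 45} = 5772423232412011351582235732760 · 5^{−44} = 5772423232412011351582235732760/5684341886080801486968994140625.
As a reduced fraction: E[X] = 1154484646482402270316447146552/1136868377216160297393798828125 ≈ 1.0154954.
Is E[X] < 1? NO.
Since E[X] ≥ 1, the first-moment bound is inconclusive at n = 5401; it does NOT by itself certify R_5(10) > 5401.

E[X] = 1154484646482402270316447146552/1136868377216160297393798828125 ≈ 1.0154954; E[X] ≥ 1; first-moment method inconclusive here.


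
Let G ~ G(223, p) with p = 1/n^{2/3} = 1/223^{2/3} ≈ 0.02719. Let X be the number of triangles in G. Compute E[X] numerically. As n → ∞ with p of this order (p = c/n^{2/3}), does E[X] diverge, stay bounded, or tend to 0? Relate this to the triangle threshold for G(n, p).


Number of potential triangles: C(223, 3) = 1823471.
Each occurs with probability p³ ≈ (0.02719)³ ≈ 2.010899e-05.
By linearity: E[X] = C(223, 3)·p³ ≈ 1823471 · 2.010899e-05 ≈ 36.6682.
Since α = 2/3 < 1, p = c/n^{2/3} ≫ 1/n is above the triangle threshold p ~ 1/n. Asymptotically E[X] ~ (c³/6)·n^{3(1−α)} = (1³/6)·n^{1} → ∞; triangles are abundant w.h.p.

E[X] ≈ 36.6682; in regime p = Θ(1/n^{2/3}) E[X] diverges (above the triangle threshold p ~ 1/n).


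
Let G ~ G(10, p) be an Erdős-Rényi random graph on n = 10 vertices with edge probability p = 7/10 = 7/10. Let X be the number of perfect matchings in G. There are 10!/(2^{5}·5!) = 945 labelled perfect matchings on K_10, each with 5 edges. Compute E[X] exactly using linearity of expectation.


K_10 has 10!/(2^{5}·5!) = 945 labelled perfect matchings.
For each such perfect matching H, let X_H = 1 if all 5 edges of H are present in G. Then P[X_H = 1] = p^{5} = (7/10)^{5} = 16807/100000.
By linearity: E[X] = Σ_H E[X_H] = 945 · p^{5} = 945 · 16807/100000 = 3176523/20000.
Numerically: E[X] ≈ 159.

E[X] = 945 · (7/10)^{5} = 3176523/20000 ≈ 159.


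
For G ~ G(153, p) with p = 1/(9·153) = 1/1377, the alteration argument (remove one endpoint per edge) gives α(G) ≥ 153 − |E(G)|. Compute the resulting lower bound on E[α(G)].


E[|E(G)|] = C(153, 2)·p = 11628 · (1/1377) = 76/9.
E[α(G)] ≥ n − E[|E(G)|] = 153 − 76/9 = 1301/9.
Numerically: ≈ 144.555556.
(This is only a lower bound; the true E[α(G)] may be larger.)

E[α(G)] ≥ 1301/9 ≈ 144.555556.


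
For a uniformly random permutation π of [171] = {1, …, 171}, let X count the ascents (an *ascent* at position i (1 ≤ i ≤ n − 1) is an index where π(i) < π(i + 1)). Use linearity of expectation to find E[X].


Write X = Σ X_I over i = 1, …, 170, with X_I the indicator of one ascent.
There are 170 indicators.
For each fixed i, the pair (π(i), π(i+1)) is a uniformly random ordered pair of distinct values from {1, …, 171}; by symmetry P[π(i) < π(i+1)] = 1/2.
By linearity: E[X] = 170 · (1/2) = (171 − 1) · (1/2) = 85 ≈ 85.000000.

E[X] = 85 = 85.000000.


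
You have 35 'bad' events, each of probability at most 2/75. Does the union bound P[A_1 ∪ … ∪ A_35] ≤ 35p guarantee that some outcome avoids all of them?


Union bound: P[∪_{i=1}^{35} A_i] ≤ Σ_i P[A_i] ≤ 35·p = 35·(2/75) = 14/15.
Numerically: 14/15 ≈ 0.93333.
Is 14/15 < 1? YES.
Since P[∪ A_i] ≤ 14/15 < 1, the complement has P[∩ A_i^c] ≥ 1 − 14/15 = 1/15 > 0, so some outcome avoids every A_i.

35·p = 14/15 ≈ 0.93333; existence CERTIFIED by the union bound.


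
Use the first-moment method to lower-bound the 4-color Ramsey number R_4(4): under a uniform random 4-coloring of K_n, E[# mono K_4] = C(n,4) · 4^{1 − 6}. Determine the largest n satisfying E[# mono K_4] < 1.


We need C(n, 4) · 4^{1 − 6} < 1, i.e. C(n, 4) < 4^{6 − 1} = 1024.
Check values of n near the boundary:
  n = 8: C(8, 4) = 70; 70 < 1024? YES
  n = 9: C(9, 4) = 126; 126 < 1024? YES
  n = 10: C(10, 4) = 210; 210 < 1024? YES
  n = 11: C(11, 4) = 330; 330 < 1024? YES
  n = 12: C(12, 4) = 495; 495 < 1024? YES
  n = 13: C(13, 4) = 715; 715 < 1024? YES
  n = 14: C(14, 4) = 1001; 1001 < 1024? YES
  n = 15: C(15, 4) = 1365; 1365 < 1024? NO
  n = 16: C(16, 4) = 1820; 1820 < 1024? NO
The largest n with C(n, 4) < 1024 is n = 14 (where E[X] = 1001/1024 ≈ 0.977539). Hence R_4(4) > 14, i.e. R_4(4) ≥ 15.

Largest n = 14; hence R_4(4) > 14.


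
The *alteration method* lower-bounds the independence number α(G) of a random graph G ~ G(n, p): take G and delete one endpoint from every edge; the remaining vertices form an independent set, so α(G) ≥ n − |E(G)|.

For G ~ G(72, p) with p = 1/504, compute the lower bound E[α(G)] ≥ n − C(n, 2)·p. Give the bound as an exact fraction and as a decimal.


E[|E(G)|] = C(72, 2)·p = 2556 · (1/504) = 71/14.
E[α(G)] ≥ n − E[|E(G)|] = 72 − 71/14 = 937/14.
Numerically: ≈ 66.92857.
(This is only a lower bound; the true E[α(G)] may be larger.)

E[α(G)] ≥ 937/14 ≈ 66.92857.


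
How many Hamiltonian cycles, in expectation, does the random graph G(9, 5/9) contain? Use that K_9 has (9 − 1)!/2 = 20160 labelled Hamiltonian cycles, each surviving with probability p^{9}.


K_9 has (9 − 1)!/2 = 20160 labelled Hamiltonian cycles.
For each such Hamiltonian cycle H, let X_H = 1 if all 9 edges of H are present in G. Then P[X_H = 1] = p^{9} = (5/9)^{9} = 1953125/387420489.
By linearity: E[X] = Σ_H E[X_H] = 20160 · p^{9} = 20160 · 1953125/387420489 = 4375000000/43046721.
Numerically: E[X] ≈ 101.6.

E[X] = 20160 · (5/9)^{9} = 4375000000/43046721 ≈ 101.6.


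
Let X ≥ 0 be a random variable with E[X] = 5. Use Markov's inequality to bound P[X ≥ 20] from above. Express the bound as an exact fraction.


μ = E[X] = 5, a = 20.
Markov: P[X ≥ 20] ≤ μ/a = (5)/20 = 1/4.
Numerically: ≈ 0.2500.
(Since a = 20 > μ = 5.0000, the bound 1/4 is < 1 and informative.)

P[X ≥ 20] ≤ 1/4 ≈ 0.2500.


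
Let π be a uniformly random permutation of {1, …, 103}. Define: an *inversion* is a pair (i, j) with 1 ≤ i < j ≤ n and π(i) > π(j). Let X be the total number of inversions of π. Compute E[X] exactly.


Write X = Σ X_I over the C(103, 2) = 5253 pairs i < j, with X_I the indicator of one inversion.
There are 5253 indicators.
For each fixed pair i < j, the values π(i) and π(j) are two distinct elements of {1, …, 103} in uniformly random order; by symmetry P[π(i) > π(j)] = 1/2.
By linearity: E[X] = 5253 · (1/2) = C(103, 2) · (1/2) = 5253/2 = 5253/2 ≈ 2626.500000.

E[X] = 5253/2 = 2626.500000.


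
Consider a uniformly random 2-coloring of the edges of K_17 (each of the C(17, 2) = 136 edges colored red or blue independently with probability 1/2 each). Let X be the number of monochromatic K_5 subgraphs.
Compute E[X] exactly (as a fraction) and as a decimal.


Let X = Σ_S X_S over the C(17, 5) = 6188 subsets S of size 5, where X_S = 1 if the K_5 on S is monochromatic.
For a fixed S, the K_5 on S has C(5, 2) = 10 edges. P[all 10 edges red] = (1/2)^10, and likewise for blue, so P[monochromatic] = 2·(1/2)^10 = 2^{1 − 10} = 1/512.
By linearity of expectation: E[X] = C(17, 5) · 2^{1 − 10} = 6188 · 1/512 = 1547/128.
Numerically: E[X] ≈ 12.08594.

E[X] = C(17,5)·2^(1−C(5,2)) = 1547/128 ≈ 12.08594.


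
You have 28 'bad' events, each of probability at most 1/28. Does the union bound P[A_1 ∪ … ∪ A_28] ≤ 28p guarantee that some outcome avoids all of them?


Union bound: P[∪_{i=1}^{28} A_i] ≤ Σ_i P[A_i] ≤ 28·p = 28·(1/28) = 1.
Numerically: 1 ≈ 1.000.
Is 1 < 1? NO.
Since the bound 1 is ≥ 1, the union bound is uninformative here; it does NOT by itself certify existence.

28·p = 1 ≈ 1.000; existence NOT certified by the union bound.


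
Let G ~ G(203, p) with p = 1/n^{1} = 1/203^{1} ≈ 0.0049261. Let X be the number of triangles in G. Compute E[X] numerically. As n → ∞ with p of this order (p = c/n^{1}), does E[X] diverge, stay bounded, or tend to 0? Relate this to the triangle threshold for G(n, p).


Number of potential triangles: C(203, 3) = 1373701.
Each occurs with probability p³ ≈ (0.0049261)³ ≈ 1.1953962e-07.
By linearity: E[X] = C(203, 3)·p³ ≈ 1373701 · 1.1953962e-07 ≈ 0.16421.
Here α = 1, so p = 1/n is exactly at the triangle threshold p ~ 1/n. Asymptotically E[X] → c³/6 = 1³/6 = 1/6 ≈ 0.16667, a bounded constant. In this regime the triangle count is asymptotically Poisson(c³/6).

E[X] ≈ 0.16421; in regime p = Θ(1/n^{1}) E[X] stays bounded (at the triangle threshold p ~ 1/n).


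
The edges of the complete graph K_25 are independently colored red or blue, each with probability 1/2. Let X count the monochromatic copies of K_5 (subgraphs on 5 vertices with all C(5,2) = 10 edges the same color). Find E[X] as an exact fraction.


Let X = Σ_S X_S over the C(25, 5) = 53130 subsets S of size 5, where X_S = 1 if the K_5 on S is monochromatic.
For a fixed S, the K_5 on S has C(5, 2) = 10 edges. P[all 10 edges red] = (1/2)^10, and likewise for blue, so P[monochromatic] = 2·(1/2)^10 = 2^{1 − 10} = 1/512.
Summing: E[X] = C(25, 5) · 2^{1 − 10} = 53130 · 1/512 = 26565/256.
Numerically: E[X] ≈ 103.769531.

E[X] = C(25,5)·2^(1−C(5,2)) = 26565/256 ≈ 103.769531.


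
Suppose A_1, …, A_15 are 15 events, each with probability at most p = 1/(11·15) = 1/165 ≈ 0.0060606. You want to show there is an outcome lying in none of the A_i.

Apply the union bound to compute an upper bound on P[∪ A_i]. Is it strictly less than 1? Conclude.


Union bound: P[∪_{i=1}^{15} A_i] ≤ Σ_i P[A_i] ≤ 15·p = 15·(1/165) = 1/11.
Numerically: 1/11 ≈ 0.0909091.
Is 1/11 < 1? YES.
Since P[∪ A_i] ≤ 1/11 < 1, the complement has P[∩ A_i^c] ≥ 1 − 1/11 = 10/11 > 0, so some outcome avoids every A_i.

15·p = 1/11 ≈ 0.0909091; existence CERTIFIED by the union bound.


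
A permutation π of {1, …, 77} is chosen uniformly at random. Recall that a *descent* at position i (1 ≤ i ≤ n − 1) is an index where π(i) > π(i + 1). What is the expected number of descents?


Write X = Σ X_I over i = 1, …, 76, with X_I the indicator of one descent.
There are 76 indicators.
For each fixed i, the pair (π(i), π(i+1)) is a uniformly random ordered pair of distinct values from {1, …, 77}; by symmetry P[π(i) > π(i+1)] = 1/2.
By linearity: E[X] = 76 · (1/2) = (77 − 1) · (1/2) = 38 ≈ 38.00000.

E[X] = 38 = 38.00000.


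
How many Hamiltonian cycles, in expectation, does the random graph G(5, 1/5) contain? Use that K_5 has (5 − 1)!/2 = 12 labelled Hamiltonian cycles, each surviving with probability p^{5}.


K_5 has (5 − 1)!/2 = 12 labelled Hamiltonian cycles.
For each such Hamiltonian cycle H, let X_H = 1 if all 5 edges of H are present in G. Then P[X_H = 1] = p^{5} = (1/5)^{5} = 1/3125.
Summing the indicators: E[X] = Σ_H E[X_H] = 12 · p^{5} = 12 · 1/3125 = 12/3125.
Numerically: E[X] ≈ 0.00384.

E[X] = 12 · (1/5)^{5} = 12/3125 ≈ 0.00384.


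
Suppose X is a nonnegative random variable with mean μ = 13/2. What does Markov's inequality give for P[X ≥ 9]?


μ = E[X] = 13/2, a = 9.
Markov: P[X ≥ 9] ≤ μ/a = (13/2)/9 = 13/18.
Numerically: ≈ 0.722.
(Since a = 9 > μ = 6.500, the bound 13/18 is < 1 and informative.)

P[X ≥ 9] ≤ 13/18 ≈ 0.722.


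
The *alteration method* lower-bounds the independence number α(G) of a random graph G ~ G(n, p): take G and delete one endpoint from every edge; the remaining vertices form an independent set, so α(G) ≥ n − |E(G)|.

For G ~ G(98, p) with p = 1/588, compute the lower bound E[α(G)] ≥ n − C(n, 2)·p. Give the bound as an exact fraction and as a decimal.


E[|E(G)|] = C(98, 2)·p = 4753 · (1/588) = 97/12.
E[α(G)] ≥ n − E[|E(G)|] = 98 − 97/12 = 1079/12.
Numerically: ≈ 89.9167.
(This is only a lower bound; the true E[α(G)] may be larger.)

E[α(G)] ≥ 1079/12 ≈ 89.9167.


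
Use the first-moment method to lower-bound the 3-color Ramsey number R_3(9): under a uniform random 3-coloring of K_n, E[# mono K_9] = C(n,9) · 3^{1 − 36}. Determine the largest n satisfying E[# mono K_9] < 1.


We need C(n, 9) · 3^{1 − 36} < 1, i.e. C(n, 9) < 3^{36 − 1} = 50031545098999707.
Check values of n near the boundary:
  n = 299: C(299, 9) = 46610674441390059; 46610674441390059 < 50031545098999707? YES
  n = 300: C(300, 9) = 48052241692154700; 48052241692154700 < 50031545098999707? YES
  n = 301: C(301, 9) = 49533303936090975; 49533303936090975 < 50031545098999707? YES
  n = 302: C(302, 9) = 51054804739588650; 51054804739588650 < 50031545098999707? NO
  n = 303: C(303, 9) = 52617706925494425; 52617706925494425 < 50031545098999707? NO
  n = 304: C(304, 9) = 54222992899492560; 54222992899492560 < 50031545098999707? NO
The largest n with C(n, 9) < 50031545098999707 is n = 301 (where E[X] = 16511101312030325/16677181699666569 ≈ 0.99004). Hence R_3(9) > 301, i.e. R_3(9) ≥ 302.

Largest n = 301; hence R_3(9) > 301.


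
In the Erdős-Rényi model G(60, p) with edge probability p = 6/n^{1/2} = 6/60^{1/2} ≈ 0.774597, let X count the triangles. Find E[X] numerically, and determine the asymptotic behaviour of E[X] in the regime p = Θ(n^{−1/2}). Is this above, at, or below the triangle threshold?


Number of potential triangles: C(60, 3) = 34220.
Each occurs with probability p³ ≈ (0.774597)³ ≈ 4.64758002e-01.
By linearity: E[X] = C(60, 3)·p³ ≈ 34220 · 4.64758002e-01 ≈ 15904.018813.
Since α = 1/2 < 1, p = c/n^{1/2} ≫ 1/n is above the triangle threshold p ~ 1/n. Asymptotically E[X] ~ (c³/6)·n^{3(1−α)} = (6³/6)·n^{1.5} → ∞; triangles are abundant w.h.p.

E[X] ≈ 15904.018813; in regime p = Θ(1/n^{1/2}) E[X] diverges (above the triangle threshold p ~ 1/n).


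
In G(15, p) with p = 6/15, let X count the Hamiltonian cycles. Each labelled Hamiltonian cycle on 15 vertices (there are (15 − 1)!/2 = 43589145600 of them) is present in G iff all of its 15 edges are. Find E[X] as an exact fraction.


K_15 has (15 − 1)!/2 = 43589145600 labelled Hamiltonian cycles.
For each such Hamiltonian cycle H, let X_H = 1 if all 15 edges of H are present in G. Then P[X_H = 1] = p^{15} = (2/5)^{15} = 32768/30517578125.
By linearity: E[X] = Σ_H E[X_H] = 43589145600 · p^{15} = 43589145600 · 32768/30517578125 = 57133164920832/1220703125.
Numerically: E[X] ≈ 46803.

E[X] = 43589145600 · (2/5)^{15} = 57133164920832/1220703125 ≈ 46803.


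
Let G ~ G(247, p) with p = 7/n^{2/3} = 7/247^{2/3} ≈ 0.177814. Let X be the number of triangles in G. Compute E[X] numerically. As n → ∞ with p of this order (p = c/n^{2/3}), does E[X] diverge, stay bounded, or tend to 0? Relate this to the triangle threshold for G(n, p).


Number of potential triangles: C(247, 3) = 2481115.
Each occurs with probability p³ ≈ (0.177814)³ ≈ 5.62212133e-03.
By linearity: E[X] = C(247, 3)·p³ ≈ 2481115 · 5.62212133e-03 ≈ 13949.129555.
Since α = 2/3 < 1, p = c/n^{2/3} ≫ 1/n is above the triangle threshold p ~ 1/n. Asymptotically E[X] ~ (c³/6)·n^{3(1−α)} = (7³/6)·n^{1} → ∞; triangles are abundant w.h.p.

E[X] ≈ 13949.129555; in regime p = Θ(1/n^{2/3}) E[X] diverges (above the triangle threshold p ~ 1/n).


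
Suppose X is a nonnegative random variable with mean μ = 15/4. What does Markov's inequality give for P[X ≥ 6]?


μ = E[X] = 15/4, a = 6.
Markov: P[X ≥ 6] ≤ μ/a = (15/4)/6 = 5/8.
Numerically: ≈ 0.625.
(Since a = 6 > μ = 3.750, the bound 5/8 is < 1 and informative.)

P[X ≥ 6] ≤ 5/8 ≈ 0.625.


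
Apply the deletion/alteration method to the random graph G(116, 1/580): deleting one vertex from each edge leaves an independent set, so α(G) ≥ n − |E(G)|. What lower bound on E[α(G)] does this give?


E[|E(G)|] = C(116, 2)·p = 6670 · (1/580) = 23/2.
E[α(G)] ≥ n − E[|E(G)|] = 116 − 23/2 = 209/2.
Numerically: ≈ 104.5000.
(This is only a lower bound; the true E[α(G)] may be larger.)

E[α(G)] ≥ 209/2 ≈ 104.5000.


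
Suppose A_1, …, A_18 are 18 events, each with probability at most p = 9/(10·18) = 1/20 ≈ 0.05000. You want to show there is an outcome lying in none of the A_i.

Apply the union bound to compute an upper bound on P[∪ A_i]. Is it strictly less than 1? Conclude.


Union bound: P[∪_{i=1}^{18} A_i] ≤ Σ_i P[A_i] ≤ 18·p = 18·(1/20) = 9/10.
Numerically: 9/10 ≈ 0.90000.
Is 9/10 < 1? YES.
Since P[∪ A_i] ≤ 9/10 < 1, the complement has P[∩ A_i^c] ≥ 1 − 9/10 = 1/10 > 0, so some outcome avoids every A_i.

18·p = 9/10 ≈ 0.90000; existence CERTIFIED by the union bound.


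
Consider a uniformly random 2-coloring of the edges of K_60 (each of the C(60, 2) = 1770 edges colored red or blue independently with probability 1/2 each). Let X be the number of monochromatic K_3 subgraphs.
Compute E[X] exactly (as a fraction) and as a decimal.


Let X = Σ_S X_S over the C(60, 3) = 34220 subsets S of size 3, where X_S = 1 if the K_3 on S is monochromatic.
For a fixed S, the K_3 on S has C(3, 2) = 3 edges. P[all 3 edges red] = (1/2)^3, and likewise for blue, so P[monochromatic] = 2·(1/2)^3 = 2^{1 − 3} = 1/4.
By linearity: E[X] = C(60, 3) · 2^{1 − 3} = 34220 · 1/4 = 8555.
Numerically: E[X] ≈ 8555.000000.

E[X] = C(60,3)·2^(1−C(3,2)) = 8555 ≈ 8555.000000.


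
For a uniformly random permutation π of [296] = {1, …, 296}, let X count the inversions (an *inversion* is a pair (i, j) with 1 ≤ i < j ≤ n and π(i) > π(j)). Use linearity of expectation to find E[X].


Write X = Σ X_I over the C(296, 2) = 43660 pairs i < j, with X_I the indicator of one inversion.
There are 43660 indicators.
For each fixed pair i < j, the values π(i) and π(j) are two distinct elements of {1, …, 296} in uniformly random order; by symmetry P[π(i) > π(j)] = 1/2.
By linearity: E[X] = 43660 · (1/2) = C(296, 2) · (1/2) = 43660/2 = 21830 ≈ 21830.000.

E[X] = 21830 = 21830.000.
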